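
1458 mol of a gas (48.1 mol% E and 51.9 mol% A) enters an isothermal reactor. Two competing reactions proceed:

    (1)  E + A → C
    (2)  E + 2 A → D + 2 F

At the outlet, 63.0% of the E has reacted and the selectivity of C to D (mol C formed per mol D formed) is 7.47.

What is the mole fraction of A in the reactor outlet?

Conversion of E: E consumed = 0.63 × 701.3 = 441.8 mol = 1ξ₁ + 1ξ₂.
Selectivity: 1ξ₁ / (1ξ₂) = 7.47 → ξ₁ = 7.47 ξ₂.
Substitute: (1·7.47 + 1) ξ₂ = 441.8 → ξ₂ = 52.16 mol, ξ₁ = 389.7 mol.
Outlet amounts (n = n₀ + Σ ν·ξ):
  E: 701.3 − 1(389.7) − 1(52.16) = 259.5
  A: 756.7 − 1(389.7) − 2(52.16) = 262.7
  C: 0 + 1(389.7) = 389.7
  D: 0 + 1(52.16) = 52.16
  F: 0 + 2(52.16) = 104.3
Total out = 1068 mol; y_A = 262.7 / 1068 = 0.2459.

0.246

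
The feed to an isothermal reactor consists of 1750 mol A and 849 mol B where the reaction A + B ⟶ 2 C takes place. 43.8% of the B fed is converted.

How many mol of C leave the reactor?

744 mol

B reacted = 0.438 × 849 = 371.9 mol; ν_B = −1, so ξ = 371.9/1 = 371.9 mol.
Outlet amounts (n = n₀ + ν ξ):
  A: 1750 − 1(371.9) = 1378
  B: 849 − 1(371.9) = 477.1
  C: 0 + 2(371.9) = 743.7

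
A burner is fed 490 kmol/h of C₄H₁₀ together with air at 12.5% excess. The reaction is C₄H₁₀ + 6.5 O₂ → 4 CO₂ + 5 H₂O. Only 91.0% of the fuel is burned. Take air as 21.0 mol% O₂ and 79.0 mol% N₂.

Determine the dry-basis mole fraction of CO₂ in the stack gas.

Stoichiometric O₂ = 6.5 × 490 = 3185 kmol/h; O₂ fed = 3185 × 1.125 = 3583 kmol/h.
N₂ fed = 3583 × 79/21 = 13480 kmol/h.
Fuel reacted = 0.91 × 490 → ξ = 445.9 kmol/h.
Outlet (n = n₀ + ν ξ):
  C₄H₁₀: 490 − 1(445.9) = 44.1
  O₂: 3583 − 6.5(445.9) = 684.8
  N₂: 13480 (inert)
  CO₂: 0 + 4(445.9) = 1784
  H₂O: 0 + 5(445.9) = 2230
Dry total = 15990 kmol/h; y_CO₂ (dry) = 1784 / 15990 = 0.1115.

0.112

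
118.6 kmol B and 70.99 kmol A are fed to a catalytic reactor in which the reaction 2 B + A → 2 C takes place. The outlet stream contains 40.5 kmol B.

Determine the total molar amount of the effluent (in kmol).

For B: n = n₀ − 2ξ → 40.5 = 118.6 − 2ξ, giving ξ = 39.05 kmol.
Outlet amounts (n = n₀ + ν ξ):
  B: 118.6 − 2(39.05) = 40.5
  A: 70.99 − 1(39.05) = 31.94
  C: 0 + 2(39.05) = 78.1
Total out = 40.5 + 31.94 + 78.1 = 150.5 kmol.

151 kmol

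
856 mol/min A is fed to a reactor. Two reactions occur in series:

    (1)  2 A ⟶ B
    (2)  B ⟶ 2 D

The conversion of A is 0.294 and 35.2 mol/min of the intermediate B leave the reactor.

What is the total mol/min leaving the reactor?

821 mol/min

Conversion of A: A consumed = 2ξ₁ = 0.294 × 856 → ξ₁ = 125.8 mol/min.
B balance: n_B = 0 + 1ξ₁ − 1ξ₂ = 35.2 → ξ₂ = (1·125.8 − 35.2)/1 = 90.63 mol/min.
Outlet amounts (n = n₀ + Σ ν·ξ):
  A: 856 − 2(125.8) = 604.3
  B: 0 + 1(125.8) − 1(90.63) = 35.2
  D: 0 + 2(90.63) = 181.3
Total out = 604.3 + 35.2 + 181.3 = 820.8 mol/min.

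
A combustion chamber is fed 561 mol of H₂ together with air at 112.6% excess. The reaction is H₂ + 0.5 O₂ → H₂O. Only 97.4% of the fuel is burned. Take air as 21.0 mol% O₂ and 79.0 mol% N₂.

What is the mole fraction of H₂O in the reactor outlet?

Stoichiometric O₂ = 0.5 × 561 = 280.5 mol; O₂ fed = 280.5 × 2.126 = 596.3 mol.
N₂ fed = 596.3 × 79/21 = 2243 mol.
Fuel reacted = 0.974 × 561 → ξ = 546.4 mol.
Outlet (n = n₀ + ν ξ):
  H₂: 561 − 1(546.4) = 14.59
  O₂: 596.3 − 0.5(546.4) = 323.1
  N₂: 2243 (inert)
  H₂O: 0 + 1(546.4) = 546.4
Total out = 3128 mol; y_H₂O = 546.4 / 3128 = 0.1747.

0.175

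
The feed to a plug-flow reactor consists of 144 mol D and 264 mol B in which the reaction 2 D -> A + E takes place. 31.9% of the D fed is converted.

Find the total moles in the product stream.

D reacted = 0.319 × 144 = 45.94 mol; ν_D = −2, so ξ = 45.94/2 = 22.97 mol.
Outlet amounts (n = n₀ + ν ξ):
  D: 144 − 2(22.97) = 98.06
  A: 0 + 1(22.97) = 22.97
  E: 0 + 1(22.97) = 22.97
  B: 264 (inert)
Total out = 98.06 + 22.97 + 22.97 + 264 = 408 mol.

408 mol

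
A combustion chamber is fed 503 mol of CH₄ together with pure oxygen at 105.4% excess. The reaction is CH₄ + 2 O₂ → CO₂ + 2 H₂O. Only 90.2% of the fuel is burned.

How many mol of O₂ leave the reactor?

Stoichiometric O₂ = 2 × 503 = 1006 mol; O₂ fed = 1006 × 2.054 = 2066 mol.
Fuel reacted = 0.902 × 503 → ξ = 453.7 mol.
Outlet (n = n₀ + ν ξ):
  CH₄: 503 − 1(453.7) = 49.29
  O₂: 2066 − 2(453.7) = 1159
  CO₂: 0 + 1(453.7) = 453.7
  H₂O: 0 + 2(453.7) = 907.4

1160 mol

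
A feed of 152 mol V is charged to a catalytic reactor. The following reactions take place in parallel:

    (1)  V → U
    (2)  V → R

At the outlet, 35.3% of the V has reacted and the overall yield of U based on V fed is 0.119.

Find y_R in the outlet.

Yield of U: 1ξ₁ / 152 = 0.119 → ξ₁ = 18.09 mol.
Conversion of V: 1ξ₁ + 1ξ₂ = 0.353 × 152 = 53.66 → ξ₂ = 35.57 mol.
Outlet amounts (n = n₀ + Σ ν·ξ):
  V: 152 − 1(18.09) − 1(35.57) = 98.34
  U: 0 + 1(18.09) = 18.09
  R: 0 + 1(35.57) = 35.57
Total out = 152 mol; y_R = 35.57 / 152 = 0.234.

0.234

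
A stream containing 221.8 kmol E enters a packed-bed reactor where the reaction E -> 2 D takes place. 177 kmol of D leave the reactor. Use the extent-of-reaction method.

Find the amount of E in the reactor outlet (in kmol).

133 kmol

For D: n = n₀ + 2ξ → 177 = 0 + 2ξ, giving ξ = 88.5 kmol.
Outlet amounts (n = n₀ + ν ξ):
  E: 221.8 − 1(88.5) = 133.3
  D: 0 + 2(88.5) = 177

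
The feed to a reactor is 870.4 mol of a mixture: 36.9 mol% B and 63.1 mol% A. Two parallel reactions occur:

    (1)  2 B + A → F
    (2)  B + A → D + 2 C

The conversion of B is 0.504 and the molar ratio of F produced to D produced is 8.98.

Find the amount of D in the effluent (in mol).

8.54 mol

Conversion of B: B consumed = 0.504 × 321.2 = 161.9 mol = 2ξ₁ + 1ξ₂.
Selectivity: 1ξ₁ / (1ξ₂) = 8.98 → ξ₁ = 8.98 ξ₂.
Substitute: (2·8.98 + 1) ξ₂ = 161.9 → ξ₂ = 8.538 mol, ξ₁ = 76.67 mol.
Outlet amounts (n = n₀ + Σ ν·ξ):
  B: 321.2 − 2(76.67) − 1(8.538) = 159.3
  A: 549.2 − 1(76.67) − 1(8.538) = 464
  F: 0 + 1(76.67) = 76.67
  D: 0 + 1(8.538) = 8.538
  C: 0 + 2(8.538) = 17.08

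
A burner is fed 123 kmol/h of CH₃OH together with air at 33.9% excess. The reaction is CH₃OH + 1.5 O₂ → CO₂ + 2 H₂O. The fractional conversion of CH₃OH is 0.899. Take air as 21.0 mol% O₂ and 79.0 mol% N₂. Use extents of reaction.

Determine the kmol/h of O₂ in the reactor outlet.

81.2 kmol/h

Stoichiometric O₂ = 1.5 × 123 = 184.5 kmol/h; O₂ fed = 184.5 × 1.339 = 247 kmol/h.
N₂ fed = 247 × 79/21 = 929.4 kmol/h.
Fuel reacted = 0.899 × 123 → ξ = 110.6 kmol/h.
Outlet (n = n₀ + ν ξ):
  CH₃OH: 123 − 1(110.6) = 12.42
  O₂: 247 − 1.5(110.6) = 81.18
  N₂: 929.4 (inert)
  CO₂: 0 + 1(110.6) = 110.6
  H₂O: 0 + 2(110.6) = 221.2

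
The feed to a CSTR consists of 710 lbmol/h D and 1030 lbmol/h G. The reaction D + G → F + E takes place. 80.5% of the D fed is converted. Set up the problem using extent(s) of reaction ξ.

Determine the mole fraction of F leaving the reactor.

0.328

D reacted = 0.805 × 710 = 571.6 lbmol/h; ν_D = −1, so ξ = 571.6/1 = 571.6 lbmol/h.
Outlet amounts (n = n₀ + ν ξ):
  D: 710 − 1(571.6) = 138.4
  G: 1030 − 1(571.6) = 458.4
  F: 0 + 1(571.6) = 571.6
  E: 0 + 1(571.6) = 571.6
Total out = 1740 lbmol/h; y_F = 571.6 / 1740 = 0.3285.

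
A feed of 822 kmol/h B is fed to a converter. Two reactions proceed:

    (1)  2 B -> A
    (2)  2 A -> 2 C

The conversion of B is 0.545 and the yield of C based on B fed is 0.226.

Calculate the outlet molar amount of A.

38.2 kmol/h

Conversion of B: B consumed = 2ξ₁ = 0.545 × 822 → ξ₁ = 224 kmol/h.
Yield of C: 2ξ₂ / 822 = 0.226 → ξ₂ = 92.89 kmol/h.
Outlet amounts (n = n₀ + Σ ν·ξ):
  B: 822 − 2(224) = 374
  A: 0 + 1(224) − 2(92.89) = 38.22
  C: 0 + 2(92.89) = 185.8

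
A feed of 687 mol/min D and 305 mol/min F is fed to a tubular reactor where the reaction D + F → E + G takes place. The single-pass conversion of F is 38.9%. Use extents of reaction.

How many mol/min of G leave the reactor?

F reacted = 0.389 × 305 = 118.6 mol/min; ν_F = −1, so ξ = 118.6/1 = 118.6 mol/min.
Outlet amounts (n = n₀ + ν ξ):
  D: 687 − 1(118.6) = 568.4
  F: 305 − 1(118.6) = 186.4
  E: 0 + 1(118.6) = 118.6
  G: 0 + 1(118.6) = 118.6

119 mol/min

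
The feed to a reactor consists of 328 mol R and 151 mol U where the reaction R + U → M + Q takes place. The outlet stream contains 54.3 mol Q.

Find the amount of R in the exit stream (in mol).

274 mol

For Q: n = n₀ + 1ξ → 54.3 = 0 + 1ξ, giving ξ = 54.3 mol.
Outlet amounts (n = n₀ + ν ξ):
  R: 328 − 1(54.3) = 273.7
  U: 151 − 1(54.3) = 96.7
  M: 0 + 1(54.3) = 54.3
  Q: 0 + 1(54.3) = 54.3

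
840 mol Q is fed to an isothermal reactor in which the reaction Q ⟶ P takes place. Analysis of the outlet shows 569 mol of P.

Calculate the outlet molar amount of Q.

For P: n = n₀ + 1ξ → 569 = 0 + 1ξ, giving ξ = 569 mol.
Outlet amounts (n = n₀ + ν ξ):
  Q: 840 − 1(569) = 271
  P: 0 + 1(569) = 569

271 mol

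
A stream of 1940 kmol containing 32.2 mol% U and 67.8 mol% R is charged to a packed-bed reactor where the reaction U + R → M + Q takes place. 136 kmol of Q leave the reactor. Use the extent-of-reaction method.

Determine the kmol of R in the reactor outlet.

For Q: n = n₀ + 1ξ → 136 = 0 + 1ξ, giving ξ = 136 kmol.
Outlet amounts (n = n₀ + ν ξ):
  U: 624.7 − 1(136) = 488.7
  R: 1315 − 1(136) = 1179
  M: 0 + 1(136) = 136
  Q: 0 + 1(136) = 136

1180 kmol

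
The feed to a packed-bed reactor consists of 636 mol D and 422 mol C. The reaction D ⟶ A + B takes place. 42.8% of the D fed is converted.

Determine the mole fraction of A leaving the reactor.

D reacted = 0.428 × 636 = 272.2 mol; ν_D = −1, so ξ = 272.2/1 = 272.2 mol.
Outlet amounts (n = n₀ + ν ξ):
  D: 636 − 1(272.2) = 363.8
  A: 0 + 1(272.2) = 272.2
  B: 0 + 1(272.2) = 272.2
  C: 422 (inert)
Total out = 1330 mol; y_A = 272.2 / 1330 = 0.2046.

0.205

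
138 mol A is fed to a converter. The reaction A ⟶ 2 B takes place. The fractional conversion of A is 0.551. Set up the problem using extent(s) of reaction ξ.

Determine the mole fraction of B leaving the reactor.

0.711

A reacted = 0.551 × 138 = 76.04 mol; ν_A = −1, so ξ = 76.04/1 = 76.04 mol.
Outlet amounts (n = n₀ + ν ξ):
  A: 138 − 1(76.04) = 61.96
  B: 0 + 2(76.04) = 152.1
Total out = 214 mol; y_B = 152.1 / 214 = 0.7105.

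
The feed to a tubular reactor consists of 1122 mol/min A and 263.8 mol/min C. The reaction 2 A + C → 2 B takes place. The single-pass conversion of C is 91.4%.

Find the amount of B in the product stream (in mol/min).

C reacted = 0.914 × 263.8 = 241.1 mol/min; ν_C = −1, so ξ = 241.1/1 = 241.1 mol/min.
Outlet amounts (n = n₀ + ν ξ):
  A: 1122 − 2(241.1) = 639.8
  C: 263.8 − 1(241.1) = 22.69
  B: 0 + 2(241.1) = 482.2

482 mol/min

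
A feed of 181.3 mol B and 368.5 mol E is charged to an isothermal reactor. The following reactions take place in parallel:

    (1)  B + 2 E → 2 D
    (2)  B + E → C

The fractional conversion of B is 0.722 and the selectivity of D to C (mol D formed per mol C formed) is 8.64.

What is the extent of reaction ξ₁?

Conversion of B: B consumed = 0.722 × 181.3 = 130.9 mol = 1ξ₁ + 1ξ₂.
Selectivity: 2ξ₁ / (1ξ₂) = 8.64 → ξ₁ = 4.32 ξ₂.
Substitute: (1·4.32 + 1) ξ₂ = 130.9 → ξ₂ = 24.61 mol, ξ₁ = 106.3 mol.
Outlet amounts (n = n₀ + Σ ν·ξ):
  B: 181.3 − 1(106.3) − 1(24.61) = 50.4
  E: 368.5 − 2(106.3) − 1(24.61) = 131.3
  D: 0 + 2(106.3) = 212.6
  C: 0 + 1(24.61) = 24.61

ξ₁ = 106 mol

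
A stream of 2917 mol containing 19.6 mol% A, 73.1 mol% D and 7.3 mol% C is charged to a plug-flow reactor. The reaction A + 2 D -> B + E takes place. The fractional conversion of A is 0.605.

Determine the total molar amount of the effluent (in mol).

A reacted = 0.605 × 571.7 = 345.9 mol; ν_A = −1, so ξ = 345.9/1 = 345.9 mol.
Outlet amounts (n = n₀ + ν ξ):
  A: 571.7 − 1(345.9) = 225.8
  D: 2132 − 2(345.9) = 1441
  B: 0 + 1(345.9) = 345.9
  E: 0 + 1(345.9) = 345.9
  C: 212.9 (inert)
Total out = 225.8 + 1441 + 345.9 + 345.9 + 212.9 = 2571 mol.

2570 mol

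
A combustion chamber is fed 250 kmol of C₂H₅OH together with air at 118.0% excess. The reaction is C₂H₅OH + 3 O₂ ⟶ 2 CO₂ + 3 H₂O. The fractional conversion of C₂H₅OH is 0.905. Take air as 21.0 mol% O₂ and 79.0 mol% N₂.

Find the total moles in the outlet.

8260 kmol

Stoichiometric O₂ = 3 × 250 = 750 kmol; O₂ fed = 750 × 2.180 = 1635 kmol.
N₂ fed = 1635 × 79/21 = 6151 kmol.
Fuel reacted = 0.905 × 250 → ξ = 226.2 kmol.
Outlet (n = n₀ + ν ξ):
  C₂H₅OH: 250 − 1(226.2) = 23.75
  O₂: 1635 − 3(226.2) = 956.2
  N₂: 6151 (inert)
  CO₂: 0 + 2(226.2) = 452.5
  H₂O: 0 + 3(226.2) = 678.8
Total out = 23.75 + 956.2 + 6151 + 452.5 + 678.8 = 8262 kmol.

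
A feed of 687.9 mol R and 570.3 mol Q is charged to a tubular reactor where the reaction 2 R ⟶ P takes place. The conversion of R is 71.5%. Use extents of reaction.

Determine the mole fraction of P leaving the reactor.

0.243

R reacted = 0.715 × 687.9 = 491.8 mol; ν_R = −2, so ξ = 491.8/2 = 245.9 mol.
Outlet amounts (n = n₀ + ν ξ):
  R: 687.9 − 2(245.9) = 196.1
  P: 0 + 1(245.9) = 245.9
  Q: 570.3 (inert)
Total out = 1012 mol; y_P = 245.9 / 1012 = 0.2429.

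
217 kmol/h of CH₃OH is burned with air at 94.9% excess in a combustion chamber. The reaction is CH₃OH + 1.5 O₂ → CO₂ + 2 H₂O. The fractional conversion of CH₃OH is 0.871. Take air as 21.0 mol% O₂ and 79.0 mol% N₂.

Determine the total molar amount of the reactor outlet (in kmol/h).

3330 kmol/h

Stoichiometric O₂ = 1.5 × 217 = 325.5 kmol/h; O₂ fed = 325.5 × 1.949 = 634.4 kmol/h.
N₂ fed = 634.4 × 79/21 = 2387 kmol/h.
Fuel reacted = 0.871 × 217 → ξ = 189 kmol/h.
Outlet (n = n₀ + ν ξ):
  CH₃OH: 217 − 1(189) = 27.99
  O₂: 634.4 − 1.5(189) = 350.9
  N₂: 2387 (inert)
  CO₂: 0 + 1(189) = 189
  H₂O: 0 + 2(189) = 378
Total out = 27.99 + 350.9 + 2387 + 189 + 378 = 3332 kmol/h.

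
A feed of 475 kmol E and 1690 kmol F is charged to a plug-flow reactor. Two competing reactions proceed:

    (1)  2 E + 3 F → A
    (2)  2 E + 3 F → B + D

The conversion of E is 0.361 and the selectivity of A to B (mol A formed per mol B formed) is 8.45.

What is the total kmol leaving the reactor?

1830 kmol

Conversion of E: E consumed = 0.361 × 475 = 171.5 kmol = 2ξ₁ + 2ξ₂.
Selectivity: 1ξ₁ / (1ξ₂) = 8.45 → ξ₁ = 8.45 ξ₂.
Substitute: (2·8.45 + 2) ξ₂ = 171.5 → ξ₂ = 9.073 kmol, ξ₁ = 76.66 kmol.
Outlet amounts (n = n₀ + Σ ν·ξ):
  E: 475 − 2(76.66) − 2(9.073) = 303.5
  F: 1690 − 3(76.66) − 3(9.073) = 1433
  A: 0 + 1(76.66) = 76.66
  B: 0 + 1(9.073) = 9.073
  D: 0 + 1(9.073) = 9.073
Total out = 303.5 + 1433 + 76.66 + 9.073 + 9.073 = 1831 kmol.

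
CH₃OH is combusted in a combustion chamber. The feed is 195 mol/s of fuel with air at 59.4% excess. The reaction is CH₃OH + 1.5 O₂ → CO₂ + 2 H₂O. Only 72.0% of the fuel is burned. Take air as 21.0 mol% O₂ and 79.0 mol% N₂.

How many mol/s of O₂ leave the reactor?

Stoichiometric O₂ = 1.5 × 195 = 292.5 mol/s; O₂ fed = 292.5 × 1.594 = 466.2 mol/s.
N₂ fed = 466.2 × 79/21 = 1754 mol/s.
Fuel reacted = 0.72 × 195 → ξ = 140.4 mol/s.
Outlet (n = n₀ + ν ξ):
  CH₃OH: 195 − 1(140.4) = 54.6
  O₂: 466.2 − 1.5(140.4) = 255.6
  N₂: 1754 (inert)
  CO₂: 0 + 1(140.4) = 140.4
  H₂O: 0 + 2(140.4) = 280.8

256 mol/s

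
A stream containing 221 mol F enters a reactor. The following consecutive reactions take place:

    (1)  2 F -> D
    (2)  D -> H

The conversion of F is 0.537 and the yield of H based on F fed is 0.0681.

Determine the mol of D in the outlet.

44.3 mol

Conversion of F: F consumed = 2ξ₁ = 0.537 × 221 → ξ₁ = 59.34 mol.
Yield of H: 1ξ₂ / 221 = 0.0681 → ξ₂ = 15.05 mol.
Outlet amounts (n = n₀ + Σ ν·ξ):
  F: 221 − 2(59.34) = 102.3
  D: 0 + 1(59.34) − 1(15.05) = 44.29
  H: 0 + 1(15.05) = 15.05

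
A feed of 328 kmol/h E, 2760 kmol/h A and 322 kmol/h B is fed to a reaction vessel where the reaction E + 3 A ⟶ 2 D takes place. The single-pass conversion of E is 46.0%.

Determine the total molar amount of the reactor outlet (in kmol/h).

3110 kmol/h

E reacted = 0.46 × 328 = 150.9 kmol/h; ν_E = −1, so ξ = 150.9/1 = 150.9 kmol/h.
Outlet amounts (n = n₀ + ν ξ):
  E: 328 − 1(150.9) = 177.1
  A: 2760 − 3(150.9) = 2307
  D: 0 + 2(150.9) = 301.8
  B: 322 (inert)
Total out = 177.1 + 2307 + 301.8 + 322 = 3108 kmol/h.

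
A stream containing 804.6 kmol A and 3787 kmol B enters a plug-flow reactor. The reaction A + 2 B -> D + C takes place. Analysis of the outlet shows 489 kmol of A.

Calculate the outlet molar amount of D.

For A: n = n₀ − 1ξ → 489 = 804.6 − 1ξ, giving ξ = 315.6 kmol.
Outlet amounts (n = n₀ + ν ξ):
  A: 804.6 − 1(315.6) = 489
  B: 3787 − 2(315.6) = 3156
  D: 0 + 1(315.6) = 315.6
  C: 0 + 1(315.6) = 315.6

316 kmol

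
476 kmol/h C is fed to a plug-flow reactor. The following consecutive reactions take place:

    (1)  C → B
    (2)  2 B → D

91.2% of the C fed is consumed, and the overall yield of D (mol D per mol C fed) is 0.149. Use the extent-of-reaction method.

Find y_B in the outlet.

Conversion of C: C consumed = 1ξ₁ = 0.912 × 476 → ξ₁ = 434.1 kmol/h.
Yield of D: 1ξ₂ / 476 = 0.149 → ξ₂ = 70.92 kmol/h.
Outlet amounts (n = n₀ + Σ ν·ξ):
  C: 476 − 1(434.1) = 41.89
  B: 0 + 1(434.1) − 2(70.92) = 292.3
  D: 0 + 1(70.92) = 70.92
Total out = 405.1 kmol/h; y_B = 292.3 / 405.1 = 0.7215.

0.722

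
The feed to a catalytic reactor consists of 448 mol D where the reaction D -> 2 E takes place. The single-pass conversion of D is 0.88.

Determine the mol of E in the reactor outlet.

788 mol

D reacted = 0.88 × 448 = 394.2 mol; ν_D = −1, so ξ = 394.2/1 = 394.2 mol.
Outlet amounts (n = n₀ + ν ξ):
  D: 448 − 1(394.2) = 53.76
  E: 0 + 2(394.2) = 788.5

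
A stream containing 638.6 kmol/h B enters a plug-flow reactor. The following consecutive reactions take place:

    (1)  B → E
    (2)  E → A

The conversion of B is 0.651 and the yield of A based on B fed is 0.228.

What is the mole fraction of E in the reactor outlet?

0.423

Conversion of B: B consumed = 1ξ₁ = 0.651 × 638.6 → ξ₁ = 415.7 kmol/h.
Yield of A: 1ξ₂ / 638.6 = 0.228 → ξ₂ = 145.6 kmol/h.
Outlet amounts (n = n₀ + Σ ν·ξ):
  B: 638.6 − 1(415.7) = 222.9
  E: 0 + 1(415.7) − 1(145.6) = 270.1
  A: 0 + 1(145.6) = 145.6
Total out = 638.6 kmol/h; y_E = 270.1 / 638.6 = 0.423.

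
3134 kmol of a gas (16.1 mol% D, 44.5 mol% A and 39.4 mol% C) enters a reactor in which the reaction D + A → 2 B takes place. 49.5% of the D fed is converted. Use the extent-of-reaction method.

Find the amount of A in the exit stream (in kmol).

D reacted = 0.495 × 504.6 = 249.8 kmol; ν_D = −1, so ξ = 249.8/1 = 249.8 kmol.
Outlet amounts (n = n₀ + ν ξ):
  D: 504.6 − 1(249.8) = 254.8
  A: 1395 − 1(249.8) = 1145
  B: 0 + 2(249.8) = 499.5
  C: 1235 (inert)

1140 kmol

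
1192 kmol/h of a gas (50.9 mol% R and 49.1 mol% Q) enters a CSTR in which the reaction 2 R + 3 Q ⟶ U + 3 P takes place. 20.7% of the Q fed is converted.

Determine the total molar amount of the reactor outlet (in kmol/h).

Q reacted = 0.207 × 585.3 = 121.2 kmol/h; ν_Q = −3, so ξ = 121.2/3 = 40.38 kmol/h.
Outlet amounts (n = n₀ + ν ξ):
  R: 606.7 − 2(40.38) = 526
  Q: 585.3 − 3(40.38) = 464.1
  U: 0 + 1(40.38) = 40.38
  P: 0 + 3(40.38) = 121.2
Total out = 526 + 464.1 + 40.38 + 121.2 = 1152 kmol/h.

1150 kmol/h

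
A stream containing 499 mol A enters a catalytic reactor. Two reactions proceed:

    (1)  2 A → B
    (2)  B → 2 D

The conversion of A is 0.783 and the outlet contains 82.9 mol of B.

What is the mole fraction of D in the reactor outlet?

Conversion of A: A consumed = 2ξ₁ = 0.783 × 499 → ξ₁ = 195.4 mol.
B balance: n_B = 0 + 1ξ₁ − 1ξ₂ = 82.9 → ξ₂ = (1·195.4 − 82.9)/1 = 112.5 mol.
Outlet amounts (n = n₀ + Σ ν·ξ):
  A: 499 − 2(195.4) = 108.3
  B: 0 + 1(195.4) − 1(112.5) = 82.9
  D: 0 + 2(112.5) = 224.9
Total out = 416.1 mol; y_D = 224.9 / 416.1 = 0.5405.

0.541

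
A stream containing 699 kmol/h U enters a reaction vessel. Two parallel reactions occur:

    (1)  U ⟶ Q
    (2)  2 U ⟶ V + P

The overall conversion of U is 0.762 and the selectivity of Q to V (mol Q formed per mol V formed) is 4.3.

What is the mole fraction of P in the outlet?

0.121

Conversion of U: U consumed = 0.762 × 699 = 532.6 kmol/h = 1ξ₁ + 2ξ₂.
Selectivity: 1ξ₁ / (1ξ₂) = 4.3 → ξ₁ = 4.3 ξ₂.
Substitute: (1·4.3 + 2) ξ₂ = 532.6 → ξ₂ = 84.55 kmol/h, ξ₁ = 363.5 kmol/h.
Outlet amounts (n = n₀ + Σ ν·ξ):
  U: 699 − 1(363.5) − 2(84.55) = 166.4
  Q: 0 + 1(363.5) = 363.5
  V: 0 + 1(84.55) = 84.55
  P: 0 + 1(84.55) = 84.55
Total out = 699 kmol/h; y_P = 84.55 / 699 = 0.121.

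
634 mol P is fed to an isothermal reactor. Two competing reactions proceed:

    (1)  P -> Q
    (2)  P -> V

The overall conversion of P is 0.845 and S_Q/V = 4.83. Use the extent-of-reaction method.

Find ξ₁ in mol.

Conversion of P: P consumed = 0.845 × 634 = 535.7 mol = 1ξ₁ + 1ξ₂.
Selectivity: 1ξ₁ / (1ξ₂) = 4.83 → ξ₁ = 4.83 ξ₂.
Substitute: (1·4.83 + 1) ξ₂ = 535.7 → ξ₂ = 91.89 mol, ξ₁ = 443.8 mol.
Outlet amounts (n = n₀ + Σ ν·ξ):
  P: 634 − 1(443.8) − 1(91.89) = 98.27
  Q: 0 + 1(443.8) = 443.8
  V: 0 + 1(91.89) = 91.89

ξ₁ = 444 mol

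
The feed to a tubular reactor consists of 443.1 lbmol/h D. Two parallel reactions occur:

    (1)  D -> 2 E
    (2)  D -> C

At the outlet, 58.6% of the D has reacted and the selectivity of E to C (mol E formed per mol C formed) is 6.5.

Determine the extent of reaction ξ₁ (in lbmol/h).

ξ₁ = 199 lbmol/h

Conversion of D: D consumed = 0.586 × 443.1 = 259.7 lbmol/h = 1ξ₁ + 1ξ₂.
Selectivity: 2ξ₁ / (1ξ₂) = 6.5 → ξ₁ = 3.25 ξ₂.
Substitute: (1·3.25 + 1) ξ₂ = 259.7 → ξ₂ = 61.1 lbmol/h, ξ₁ = 198.6 lbmol/h.
Outlet amounts (n = n₀ + Σ ν·ξ):
  D: 443.1 − 1(198.6) − 1(61.1) = 183.4
  E: 0 + 2(198.6) = 397.1
  C: 0 + 1(61.1) = 61.1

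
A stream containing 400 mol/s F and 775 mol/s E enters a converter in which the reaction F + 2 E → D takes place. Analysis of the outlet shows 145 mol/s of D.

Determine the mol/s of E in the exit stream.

For D: n = n₀ + 1ξ → 145 = 0 + 1ξ, giving ξ = 145 mol/s.
Outlet amounts (n = n₀ + ν ξ):
  F: 400 − 1(145) = 255
  E: 775 − 2(145) = 485
  D: 0 + 1(145) = 145

485 mol/s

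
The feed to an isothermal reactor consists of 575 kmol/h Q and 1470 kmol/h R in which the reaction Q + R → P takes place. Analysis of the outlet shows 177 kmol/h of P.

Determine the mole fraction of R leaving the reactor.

For P: n = n₀ + 1ξ → 177 = 0 + 1ξ, giving ξ = 177 kmol/h.
Outlet amounts (n = n₀ + ν ξ):
  Q: 575 − 1(177) = 398
  R: 1470 − 1(177) = 1293
  P: 0 + 1(177) = 177
Total out = 1868 kmol/h; y_R = 1293 / 1868 = 0.6922.

0.692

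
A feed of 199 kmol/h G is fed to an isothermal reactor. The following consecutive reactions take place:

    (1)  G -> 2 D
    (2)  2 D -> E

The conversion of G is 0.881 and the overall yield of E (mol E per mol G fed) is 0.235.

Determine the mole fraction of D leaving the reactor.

0.785

Conversion of G: G consumed = 1ξ₁ = 0.881 × 199 → ξ₁ = 175.3 kmol/h.
Yield of E: 1ξ₂ / 199 = 0.235 → ξ₂ = 46.77 kmol/h.
Outlet amounts (n = n₀ + Σ ν·ξ):
  G: 199 − 1(175.3) = 23.68
  D: 0 + 2(175.3) − 2(46.77) = 257.1
  E: 0 + 1(46.77) = 46.77
Total out = 327.6 kmol/h; y_D = 257.1 / 327.6 = 0.7849.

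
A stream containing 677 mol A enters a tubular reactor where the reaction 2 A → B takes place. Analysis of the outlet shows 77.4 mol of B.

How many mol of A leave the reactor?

522 mol

For B: n = n₀ + 1ξ → 77.4 = 0 + 1ξ, giving ξ = 77.4 mol.
Outlet amounts (n = n₀ + ν ξ):
  A: 677 − 2(77.4) = 522.2
  B: 0 + 1(77.4) = 77.4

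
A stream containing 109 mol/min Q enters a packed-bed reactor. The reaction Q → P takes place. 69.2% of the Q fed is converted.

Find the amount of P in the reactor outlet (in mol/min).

Q reacted = 0.692 × 109 = 75.43 mol/min; ν_Q = −1, so ξ = 75.43/1 = 75.43 mol/min.
Outlet amounts (n = n₀ + ν ξ):
  Q: 109 − 1(75.43) = 33.57
  P: 0 + 1(75.43) = 75.43

75.4 mol/min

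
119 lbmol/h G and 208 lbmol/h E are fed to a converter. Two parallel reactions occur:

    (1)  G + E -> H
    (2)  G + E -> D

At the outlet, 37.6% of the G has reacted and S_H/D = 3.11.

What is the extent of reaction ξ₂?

ξ₂ = 10.9 lbmol/h

Conversion of G: G consumed = 0.376 × 119 = 44.74 lbmol/h = 1ξ₁ + 1ξ₂.
Selectivity: 1ξ₁ / (1ξ₂) = 3.11 → ξ₁ = 3.11 ξ₂.
Substitute: (1·3.11 + 1) ξ₂ = 44.74 → ξ₂ = 10.89 lbmol/h, ξ₁ = 33.86 lbmol/h.
Outlet amounts (n = n₀ + Σ ν·ξ):
  G: 119 − 1(33.86) − 1(10.89) = 74.26
  E: 208 − 1(33.86) − 1(10.89) = 163.3
  H: 0 + 1(33.86) = 33.86
  D: 0 + 1(10.89) = 10.89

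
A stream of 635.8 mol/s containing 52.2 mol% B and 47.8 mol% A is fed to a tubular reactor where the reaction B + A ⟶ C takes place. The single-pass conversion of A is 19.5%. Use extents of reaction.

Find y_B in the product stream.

A reacted = 0.195 × 303.9 = 59.26 mol/s; ν_A = −1, so ξ = 59.26/1 = 59.26 mol/s.
Outlet amounts (n = n₀ + ν ξ):
  B: 331.9 − 1(59.26) = 272.6
  A: 303.9 − 1(59.26) = 244.6
  C: 0 + 1(59.26) = 59.26
Total out = 576.5 mol/s; y_B = 272.6 / 576.5 = 0.4729.

0.473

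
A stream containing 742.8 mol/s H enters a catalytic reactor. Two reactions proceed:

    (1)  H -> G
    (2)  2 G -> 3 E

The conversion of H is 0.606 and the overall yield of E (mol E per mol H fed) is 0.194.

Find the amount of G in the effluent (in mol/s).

Conversion of H: H consumed = 1ξ₁ = 0.606 × 742.8 → ξ₁ = 450.1 mol/s.
Yield of E: 3ξ₂ / 742.8 = 0.194 → ξ₂ = 48.03 mol/s.
Outlet amounts (n = n₀ + Σ ν·ξ):
  H: 742.8 − 1(450.1) = 292.7
  G: 0 + 1(450.1) − 2(48.03) = 354.1
  E: 0 + 3(48.03) = 144.1

354 mol/s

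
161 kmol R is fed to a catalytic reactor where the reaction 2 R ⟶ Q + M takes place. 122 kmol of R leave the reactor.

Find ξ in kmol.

For R: n = n₀ − 2ξ → 122 = 161 − 2ξ, giving ξ = 19.5 kmol.
Outlet amounts (n = n₀ + ν ξ):
  R: 161 − 2(19.5) = 122
  Q: 0 + 1(19.5) = 19.5
  M: 0 + 1(19.5) = 19.5

ξ = 19.5 kmol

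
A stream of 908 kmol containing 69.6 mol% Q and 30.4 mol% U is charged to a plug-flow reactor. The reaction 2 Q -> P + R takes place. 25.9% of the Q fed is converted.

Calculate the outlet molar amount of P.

Q reacted = 0.259 × 632 = 163.7 kmol; ν_Q = −2, so ξ = 163.7/2 = 81.84 kmol.
Outlet amounts (n = n₀ + ν ξ):
  Q: 632 − 2(81.84) = 468.3
  P: 0 + 1(81.84) = 81.84
  R: 0 + 1(81.84) = 81.84
  U: 276 (inert)

81.8 kmol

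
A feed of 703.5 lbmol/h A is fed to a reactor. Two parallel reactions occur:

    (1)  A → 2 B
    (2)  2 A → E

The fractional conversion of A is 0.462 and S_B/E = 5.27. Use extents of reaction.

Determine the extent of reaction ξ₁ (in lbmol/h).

ξ₁ = 185 lbmol/h

Conversion of A: A consumed = 0.462 × 703.5 = 325 lbmol/h = 1ξ₁ + 2ξ₂.
Selectivity: 2ξ₁ / (1ξ₂) = 5.27 → ξ₁ = 2.635 ξ₂.
Substitute: (1·2.635 + 2) ξ₂ = 325 → ξ₂ = 70.12 lbmol/h, ξ₁ = 184.8 lbmol/h.
Outlet amounts (n = n₀ + Σ ν·ξ):
  A: 703.5 − 1(184.8) − 2(70.12) = 378.5
  B: 0 + 2(184.8) = 369.5
  E: 0 + 1(70.12) = 70.12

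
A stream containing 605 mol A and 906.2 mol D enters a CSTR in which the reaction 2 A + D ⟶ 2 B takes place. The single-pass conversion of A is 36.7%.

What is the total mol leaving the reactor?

A reacted = 0.367 × 605 = 222 mol; ν_A = −2, so ξ = 222/2 = 111 mol.
Outlet amounts (n = n₀ + ν ξ):
  A: 605 − 2(111) = 383
  D: 906.2 − 1(111) = 795.2
  B: 0 + 2(111) = 222
Total out = 383 + 795.2 + 222 = 1400 mol.

1400 mol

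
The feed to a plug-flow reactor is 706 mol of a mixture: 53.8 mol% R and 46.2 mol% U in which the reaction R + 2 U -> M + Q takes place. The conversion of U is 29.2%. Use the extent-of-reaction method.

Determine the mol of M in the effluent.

47.6 mol

U reacted = 0.292 × 326.2 = 95.24 mol; ν_U = −2, so ξ = 95.24/2 = 47.62 mol.
Outlet amounts (n = n₀ + ν ξ):
  R: 379.8 − 1(47.62) = 332.2
  U: 326.2 − 2(47.62) = 230.9
  M: 0 + 1(47.62) = 47.62
  Q: 0 + 1(47.62) = 47.62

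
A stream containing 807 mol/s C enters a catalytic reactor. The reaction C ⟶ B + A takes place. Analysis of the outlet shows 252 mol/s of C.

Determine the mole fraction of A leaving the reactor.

0.407

For C: n = n₀ − 1ξ → 252 = 807 − 1ξ, giving ξ = 555 mol/s.
Outlet amounts (n = n₀ + ν ξ):
  C: 807 − 1(555) = 252
  B: 0 + 1(555) = 555
  A: 0 + 1(555) = 555
Total out = 1362 mol/s; y_A = 555 / 1362 = 0.4075.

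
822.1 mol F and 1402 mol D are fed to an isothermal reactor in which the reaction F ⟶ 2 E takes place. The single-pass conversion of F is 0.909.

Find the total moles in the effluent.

2970 mol

F reacted = 0.909 × 822.1 = 747.3 mol; ν_F = −1, so ξ = 747.3/1 = 747.3 mol.
Outlet amounts (n = n₀ + ν ξ):
  F: 822.1 − 1(747.3) = 74.81
  E: 0 + 2(747.3) = 1495
  D: 1402 (inert)
Total out = 74.81 + 1495 + 1402 = 2971 mol.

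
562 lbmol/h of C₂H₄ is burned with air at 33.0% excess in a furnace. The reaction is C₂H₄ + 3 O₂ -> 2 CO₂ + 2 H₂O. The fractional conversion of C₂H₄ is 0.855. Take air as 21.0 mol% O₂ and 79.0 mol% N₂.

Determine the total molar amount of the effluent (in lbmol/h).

11200 lbmol/h

Stoichiometric O₂ = 3 × 562 = 1686 lbmol/h; O₂ fed = 1686 × 1.330 = 2242 lbmol/h.
N₂ fed = 2242 × 79/21 = 8436 lbmol/h.
Fuel reacted = 0.855 × 562 → ξ = 480.5 lbmol/h.
Outlet (n = n₀ + ν ξ):
  C₂H₄: 562 − 1(480.5) = 81.49
  O₂: 2242 − 3(480.5) = 800.9
  N₂: 8436 (inert)
  CO₂: 0 + 2(480.5) = 961
  H₂O: 0 + 2(480.5) = 961
Total out = 81.49 + 800.9 + 8436 + 961 + 961 = 11240 lbmol/h.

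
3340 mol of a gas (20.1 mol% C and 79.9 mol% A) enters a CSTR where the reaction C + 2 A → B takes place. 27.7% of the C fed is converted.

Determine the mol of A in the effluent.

2300 mol

C reacted = 0.277 × 671.3 = 186 mol; ν_C = −1, so ξ = 186/1 = 186 mol.
Outlet amounts (n = n₀ + ν ξ):
  C: 671.3 − 1(186) = 485.4
  A: 2669 − 2(186) = 2297
  B: 0 + 1(186) = 186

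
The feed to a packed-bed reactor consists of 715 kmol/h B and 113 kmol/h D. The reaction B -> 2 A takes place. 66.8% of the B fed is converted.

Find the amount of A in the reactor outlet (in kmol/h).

B reacted = 0.668 × 715 = 477.6 kmol/h; ν_B = −1, so ξ = 477.6/1 = 477.6 kmol/h.
Outlet amounts (n = n₀ + ν ξ):
  B: 715 − 1(477.6) = 237.4
  A: 0 + 2(477.6) = 955.2
  D: 113 (inert)

955 kmol/h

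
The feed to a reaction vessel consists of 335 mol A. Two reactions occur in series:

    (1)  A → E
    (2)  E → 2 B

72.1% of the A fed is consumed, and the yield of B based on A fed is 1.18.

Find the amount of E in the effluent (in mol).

Conversion of A: A consumed = 1ξ₁ = 0.721 × 335 → ξ₁ = 241.5 mol.
Yield of B: 2ξ₂ / 335 = 1.18 → ξ₂ = 197.6 mol.
Outlet amounts (n = n₀ + Σ ν·ξ):
  A: 335 − 1(241.5) = 93.47
  E: 0 + 1(241.5) − 1(197.6) = 43.89
  B: 0 + 2(197.6) = 395.3

43.9 mol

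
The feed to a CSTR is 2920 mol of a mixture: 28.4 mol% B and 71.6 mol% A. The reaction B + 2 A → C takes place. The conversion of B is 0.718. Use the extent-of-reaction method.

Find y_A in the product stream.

B reacted = 0.718 × 829.3 = 595.4 mol; ν_B = −1, so ξ = 595.4/1 = 595.4 mol.
Outlet amounts (n = n₀ + ν ξ):
  B: 829.3 − 1(595.4) = 233.9
  A: 2091 − 2(595.4) = 899.9
  C: 0 + 1(595.4) = 595.4
Total out = 1729 mol; y_A = 899.9 / 1729 = 0.5204.

0.52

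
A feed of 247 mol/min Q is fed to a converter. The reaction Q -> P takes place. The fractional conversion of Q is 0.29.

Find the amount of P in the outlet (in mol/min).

Q reacted = 0.29 × 247 = 71.63 mol/min; ν_Q = −1, so ξ = 71.63/1 = 71.63 mol/min.
Outlet amounts (n = n₀ + ν ξ):
  Q: 247 − 1(71.63) = 175.4
  P: 0 + 1(71.63) = 71.63

71.6 mol/min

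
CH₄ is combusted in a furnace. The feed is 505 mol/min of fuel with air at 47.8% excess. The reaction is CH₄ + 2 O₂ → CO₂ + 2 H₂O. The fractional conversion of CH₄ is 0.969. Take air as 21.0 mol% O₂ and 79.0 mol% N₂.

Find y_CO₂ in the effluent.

0.0643

Stoichiometric O₂ = 2 × 505 = 1010 mol/min; O₂ fed = 1010 × 1.478 = 1493 mol/min.
N₂ fed = 1493 × 79/21 = 5616 mol/min.
Fuel reacted = 0.969 × 505 → ξ = 489.3 mol/min.
Outlet (n = n₀ + ν ξ):
  CH₄: 505 − 1(489.3) = 15.66
  O₂: 1493 − 2(489.3) = 514.1
  N₂: 5616 (inert)
  CO₂: 0 + 1(489.3) = 489.3
  H₂O: 0 + 2(489.3) = 978.7
Total out = 7613 mol/min; y_CO₂ = 489.3 / 7613 = 0.06427.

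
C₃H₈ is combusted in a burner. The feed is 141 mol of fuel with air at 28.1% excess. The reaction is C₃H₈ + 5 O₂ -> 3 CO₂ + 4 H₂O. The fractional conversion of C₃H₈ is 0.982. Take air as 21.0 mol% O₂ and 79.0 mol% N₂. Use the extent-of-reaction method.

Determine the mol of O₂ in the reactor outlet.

211 mol

Stoichiometric O₂ = 5 × 141 = 705 mol; O₂ fed = 705 × 1.281 = 903.1 mol.
N₂ fed = 903.1 × 79/21 = 3397 mol.
Fuel reacted = 0.982 × 141 → ξ = 138.5 mol.
Outlet (n = n₀ + ν ξ):
  C₃H₈: 141 − 1(138.5) = 2.538
  O₂: 903.1 − 5(138.5) = 210.8
  N₂: 3397 (inert)
  CO₂: 0 + 3(138.5) = 415.4
  H₂O: 0 + 4(138.5) = 553.8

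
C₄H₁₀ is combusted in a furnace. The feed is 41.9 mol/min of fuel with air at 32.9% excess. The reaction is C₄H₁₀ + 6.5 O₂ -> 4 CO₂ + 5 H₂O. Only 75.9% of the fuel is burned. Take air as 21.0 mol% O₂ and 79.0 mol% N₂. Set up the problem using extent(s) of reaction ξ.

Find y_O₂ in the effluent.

0.0856

Stoichiometric O₂ = 6.5 × 41.9 = 272.3 mol/min; O₂ fed = 272.3 × 1.329 = 362 mol/min.
N₂ fed = 362 × 79/21 = 1362 mol/min.
Fuel reacted = 0.759 × 41.9 → ξ = 31.8 mol/min.
Outlet (n = n₀ + ν ξ):
  C₄H₁₀: 41.9 − 1(31.8) = 10.1
  O₂: 362 − 6.5(31.8) = 155.2
  N₂: 1362 (inert)
  CO₂: 0 + 4(31.8) = 127.2
  H₂O: 0 + 5(31.8) = 159
Total out = 1813 mol/min; y_O₂ = 155.2 / 1813 = 0.08562.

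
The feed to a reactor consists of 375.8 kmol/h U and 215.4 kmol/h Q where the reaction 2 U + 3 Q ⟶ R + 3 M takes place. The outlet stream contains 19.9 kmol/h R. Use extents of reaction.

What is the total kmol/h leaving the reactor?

For R: n = n₀ + 1ξ → 19.9 = 0 + 1ξ, giving ξ = 19.9 kmol/h.
Outlet amounts (n = n₀ + ν ξ):
  U: 375.8 − 2(19.9) = 336
  Q: 215.4 − 3(19.9) = 155.7
  R: 0 + 1(19.9) = 19.9
  M: 0 + 3(19.9) = 59.7
Total out = 336 + 155.7 + 19.9 + 59.7 = 571.3 kmol/h.

571 kmol/h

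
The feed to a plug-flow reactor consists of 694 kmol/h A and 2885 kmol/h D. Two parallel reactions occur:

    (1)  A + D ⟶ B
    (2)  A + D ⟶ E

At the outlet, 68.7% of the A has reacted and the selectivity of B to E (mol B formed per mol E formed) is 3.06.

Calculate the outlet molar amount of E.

117 kmol/h

Conversion of A: A consumed = 0.687 × 694 = 476.8 kmol/h = 1ξ₁ + 1ξ₂.
Selectivity: 1ξ₁ / (1ξ₂) = 3.06 → ξ₁ = 3.06 ξ₂.
Substitute: (1·3.06 + 1) ξ₂ = 476.8 → ξ₂ = 117.4 kmol/h, ξ₁ = 359.3 kmol/h.
Outlet amounts (n = n₀ + Σ ν·ξ):
  A: 694 − 1(359.3) − 1(117.4) = 217.2
  D: 2885 − 1(359.3) − 1(117.4) = 2408
  B: 0 + 1(359.3) = 359.3
  E: 0 + 1(117.4) = 117.4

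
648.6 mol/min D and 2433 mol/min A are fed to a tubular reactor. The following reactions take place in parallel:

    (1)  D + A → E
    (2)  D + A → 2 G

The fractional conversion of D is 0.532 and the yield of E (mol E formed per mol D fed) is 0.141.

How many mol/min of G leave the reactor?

Yield of E: 1ξ₁ / 648.6 = 0.141 → ξ₁ = 91.45 mol/min.
Conversion of D: 1ξ₁ + 1ξ₂ = 0.532 × 648.6 = 345.1 → ξ₂ = 253.6 mol/min.
Outlet amounts (n = n₀ + Σ ν·ξ):
  D: 648.6 − 1(91.45) − 1(253.6) = 303.5
  A: 2433 − 1(91.45) − 1(253.6) = 2088
  E: 0 + 1(91.45) = 91.45
  G: 0 + 2(253.6) = 507.2

507 mol/min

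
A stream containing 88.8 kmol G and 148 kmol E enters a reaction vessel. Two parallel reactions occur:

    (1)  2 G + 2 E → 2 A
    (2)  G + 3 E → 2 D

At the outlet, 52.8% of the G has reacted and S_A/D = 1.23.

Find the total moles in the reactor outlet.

Conversion of G: G consumed = 0.528 × 88.8 = 46.89 kmol = 2ξ₁ + 1ξ₂.
Selectivity: 2ξ₁ / (2ξ₂) = 1.23 → ξ₁ = 1.23 ξ₂.
Substitute: (2·1.23 + 1) ξ₂ = 46.89 → ξ₂ = 13.55 kmol, ξ₁ = 16.67 kmol.
Outlet amounts (n = n₀ + Σ ν·ξ):
  G: 88.8 − 2(16.67) − 1(13.55) = 41.91
  E: 148 − 2(16.67) − 3(13.55) = 74.01
  A: 0 + 2(16.67) = 33.34
  D: 0 + 2(13.55) = 27.1
Total out = 41.91 + 74.01 + 33.34 + 27.1 = 176.4 kmol.

176 kmol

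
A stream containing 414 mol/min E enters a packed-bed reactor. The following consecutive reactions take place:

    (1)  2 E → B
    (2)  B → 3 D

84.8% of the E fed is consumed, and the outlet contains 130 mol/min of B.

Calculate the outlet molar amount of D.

Conversion of E: E consumed = 2ξ₁ = 0.848 × 414 → ξ₁ = 175.5 mol/min.
B balance: n_B = 0 + 1ξ₁ − 1ξ₂ = 130 → ξ₂ = (1·175.5 − 130)/1 = 45.54 mol/min.
Outlet amounts (n = n₀ + Σ ν·ξ):
  E: 414 − 2(175.5) = 62.93
  B: 0 + 1(175.5) − 1(45.54) = 130
  D: 0 + 3(45.54) = 136.6

137 mol/min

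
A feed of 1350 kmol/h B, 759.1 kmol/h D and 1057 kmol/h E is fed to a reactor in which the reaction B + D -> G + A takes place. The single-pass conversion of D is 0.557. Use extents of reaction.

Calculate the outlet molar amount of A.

D reacted = 0.557 × 759.1 = 422.8 kmol/h; ν_D = −1, so ξ = 422.8/1 = 422.8 kmol/h.
Outlet amounts (n = n₀ + ν ξ):
  B: 1350 − 1(422.8) = 927.2
  D: 759.1 − 1(422.8) = 336.3
  G: 0 + 1(422.8) = 422.8
  A: 0 + 1(422.8) = 422.8
  E: 1057 (inert)

423 kmol/h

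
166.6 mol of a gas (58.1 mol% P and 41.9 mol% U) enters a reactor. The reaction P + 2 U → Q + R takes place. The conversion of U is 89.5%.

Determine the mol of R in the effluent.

U reacted = 0.895 × 69.81 = 62.48 mol; ν_U = −2, so ξ = 62.48/2 = 31.24 mol.
Outlet amounts (n = n₀ + ν ξ):
  P: 96.79 − 1(31.24) = 65.56
  U: 69.81 − 2(31.24) = 7.33
  Q: 0 + 1(31.24) = 31.24
  R: 0 + 1(31.24) = 31.24

31.2 mol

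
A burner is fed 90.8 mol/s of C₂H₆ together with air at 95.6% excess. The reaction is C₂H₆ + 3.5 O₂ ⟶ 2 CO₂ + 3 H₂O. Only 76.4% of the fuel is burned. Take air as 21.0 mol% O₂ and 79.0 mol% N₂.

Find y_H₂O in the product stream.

Stoichiometric O₂ = 3.5 × 90.8 = 317.8 mol/s; O₂ fed = 317.8 × 1.956 = 621.6 mol/s.
N₂ fed = 621.6 × 79/21 = 2338 mol/s.
Fuel reacted = 0.764 × 90.8 → ξ = 69.37 mol/s.
Outlet (n = n₀ + ν ξ):
  C₂H₆: 90.8 − 1(69.37) = 21.43
  O₂: 621.6 − 3.5(69.37) = 378.8
  N₂: 2338 (inert)
  CO₂: 0 + 2(69.37) = 138.7
  H₂O: 0 + 3(69.37) = 208.1
Total out = 3086 mol/s; y_H₂O = 208.1 / 3086 = 0.06745.

0.0674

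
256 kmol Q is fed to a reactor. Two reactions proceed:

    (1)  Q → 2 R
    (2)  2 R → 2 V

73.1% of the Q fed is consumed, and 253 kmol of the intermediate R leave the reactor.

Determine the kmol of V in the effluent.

121 kmol

Conversion of Q: Q consumed = 1ξ₁ = 0.731 × 256 → ξ₁ = 187.1 kmol.
R balance: n_R = 0 + 2ξ₁ − 2ξ₂ = 253 → ξ₂ = (2·187.1 − 253)/2 = 60.64 kmol.
Outlet amounts (n = n₀ + Σ ν·ξ):
  Q: 256 − 1(187.1) = 68.86
  R: 0 + 2(187.1) − 2(60.64) = 253
  V: 0 + 2(60.64) = 121.3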